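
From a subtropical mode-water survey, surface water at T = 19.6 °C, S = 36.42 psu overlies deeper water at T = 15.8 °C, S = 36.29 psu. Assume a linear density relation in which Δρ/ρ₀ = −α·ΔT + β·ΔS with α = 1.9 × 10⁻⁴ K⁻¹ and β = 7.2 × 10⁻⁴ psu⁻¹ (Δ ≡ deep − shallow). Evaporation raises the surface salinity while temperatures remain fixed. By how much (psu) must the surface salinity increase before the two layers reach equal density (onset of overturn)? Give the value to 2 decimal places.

Neutral buoyancy requires −α(T_deep − T_surf) + β(S_deep − S_surf′) = 0.
S_surf′ = S_deep − (α/β)·ΔT = 36.29 − (1.9 × 10⁻⁴/7.2 × 10⁻⁴)·(-3.8) = 37.2928 psu.
Increase required: 37.2928 − 36.42 = 0.8728 psu.

0.87 psu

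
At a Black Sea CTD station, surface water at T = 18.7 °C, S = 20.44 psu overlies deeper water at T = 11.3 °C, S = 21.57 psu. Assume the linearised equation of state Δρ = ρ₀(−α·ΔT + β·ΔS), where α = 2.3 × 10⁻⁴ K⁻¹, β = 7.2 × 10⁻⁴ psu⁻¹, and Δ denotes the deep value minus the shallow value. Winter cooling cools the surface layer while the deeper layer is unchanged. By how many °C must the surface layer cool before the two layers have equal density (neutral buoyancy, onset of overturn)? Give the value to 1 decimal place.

10.9 °C

Neutral buoyancy requires Δρ = 0, i.e. −α(T_deep − T_surf′) + β(S_deep − S_surf) = 0.
T_surf′ = T_deep − (β/α)·ΔS = 11.3 − (7.2 × 10⁻⁴/2.3 × 10⁻⁴)·(+1.13) = 7.763 °C.
Cooling required: 18.7 − (7.763) = 10.937 °C.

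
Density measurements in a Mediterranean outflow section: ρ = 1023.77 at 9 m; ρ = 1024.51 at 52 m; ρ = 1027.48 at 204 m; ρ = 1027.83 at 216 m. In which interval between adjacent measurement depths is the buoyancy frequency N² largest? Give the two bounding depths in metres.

204–216 m

Compute the density gradient over each adjacent pair:
  9–52 m: Δρ/Δz = 0.74/43 = 0.017 kg m⁻⁴
  52–204 m: Δρ/Δz = 2.97/152 = 0.020 kg m⁻⁴
  204–216 m: Δρ/Δz = 0.35/12 = 0.029 kg m⁻⁴
The largest gradient is in the 204–216 m interval — the pycnocline.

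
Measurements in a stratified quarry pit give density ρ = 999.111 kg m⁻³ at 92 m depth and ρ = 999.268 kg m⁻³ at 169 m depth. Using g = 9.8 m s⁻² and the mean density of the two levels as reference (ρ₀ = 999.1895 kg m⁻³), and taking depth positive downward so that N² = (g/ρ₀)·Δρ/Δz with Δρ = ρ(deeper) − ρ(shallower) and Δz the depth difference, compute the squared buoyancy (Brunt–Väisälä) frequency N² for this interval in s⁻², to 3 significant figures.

Δρ = 999.268 − 999.111 = 0.157 kg m⁻³ over Δz = 169 − 92 = 77 m.
N² = (9.8/999.1895) × (0.157/77) = 1.9998 × 10⁻⁵ s⁻² ≈ 2.00 × 10⁻⁵ s⁻².

2.00 × 10⁻⁵ s⁻²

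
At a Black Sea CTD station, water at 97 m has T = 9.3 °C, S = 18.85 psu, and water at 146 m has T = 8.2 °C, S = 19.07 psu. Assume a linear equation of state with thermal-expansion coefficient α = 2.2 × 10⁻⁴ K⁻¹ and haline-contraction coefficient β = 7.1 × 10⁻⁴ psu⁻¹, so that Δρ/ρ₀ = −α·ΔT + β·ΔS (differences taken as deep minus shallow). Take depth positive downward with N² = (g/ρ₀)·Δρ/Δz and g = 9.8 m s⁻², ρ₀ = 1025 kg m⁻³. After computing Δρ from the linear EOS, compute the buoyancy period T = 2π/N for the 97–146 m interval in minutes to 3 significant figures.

11.7 min

ΔT = -1.1 K, ΔS = +0.22 psu (deep − shallow).
Δρ/ρ₀ = −αΔT + βΔS = 2.42 × 10⁻⁴ + 1.562 × 10⁻⁴ = 3.982 × 10⁻⁴, so Δρ ≈ 0.4082 kg m⁻³.
N² = (g/ρ₀)·Δρ/Δz = g·(Δρ/ρ₀)/Δz = 9.8 × 3.982 × 10⁻⁴ / 49 = 7.9640 × 10⁻⁵ s⁻².
N = √(7.9640 × 10⁻⁵) = 8.9241 × 10⁻³ rad s⁻¹ → T = 2π/N = 704.07 s = 11.735 min ≈ 11.7 min.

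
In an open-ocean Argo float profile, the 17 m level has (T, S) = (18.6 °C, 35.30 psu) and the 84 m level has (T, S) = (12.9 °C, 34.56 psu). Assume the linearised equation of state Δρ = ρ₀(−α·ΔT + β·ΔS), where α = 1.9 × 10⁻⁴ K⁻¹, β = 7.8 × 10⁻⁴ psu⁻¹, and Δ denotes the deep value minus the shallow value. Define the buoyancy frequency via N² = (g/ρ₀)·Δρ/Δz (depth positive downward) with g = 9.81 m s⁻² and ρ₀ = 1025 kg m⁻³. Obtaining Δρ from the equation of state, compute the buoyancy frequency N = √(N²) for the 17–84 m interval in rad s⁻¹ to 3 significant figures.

8.61 × 10⁻³ rad s⁻¹

ΔT = -5.7 K, ΔS = -0.74 psu (deep − shallow).
Δρ/ρ₀ = −αΔT + βΔS = 1.083 × 10⁻³ − 5.772 × 10⁻⁴ = 5.058 × 10⁻⁴, so Δρ ≈ 0.5184 kg m⁻³.
N² = (g/ρ₀)·Δρ/Δz = g·(Δρ/ρ₀)/Δz = 9.81 × 5.058 × 10⁻⁴ / 67 = 7.4058 × 10⁻⁵ s⁻².
N = √(7.4058 × 10⁻⁵) = 8.6057 × 10⁻³ rad s⁻¹ ≈ 8.61 × 10⁻³ rad s⁻¹.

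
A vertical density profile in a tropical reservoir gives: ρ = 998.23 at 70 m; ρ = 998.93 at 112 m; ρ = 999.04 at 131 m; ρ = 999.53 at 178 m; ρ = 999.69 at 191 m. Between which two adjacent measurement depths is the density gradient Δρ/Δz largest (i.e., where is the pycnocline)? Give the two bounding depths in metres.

70–112 m

Compute the density gradient over each adjacent pair:
  70–112 m: Δρ/Δz = 0.70/42 = 0.017 kg m⁻⁴
  112–131 m: Δρ/Δz = 0.11/19 = 5.8 × 10⁻³ kg m⁻⁴
  131–178 m: Δρ/Δz = 0.49/47 = 0.010 kg m⁻⁴
  178–191 m: Δρ/Δz = 0.16/13 = 0.012 kg m⁻⁴
The largest gradient is in the 70–112 m interval — the pycnocline.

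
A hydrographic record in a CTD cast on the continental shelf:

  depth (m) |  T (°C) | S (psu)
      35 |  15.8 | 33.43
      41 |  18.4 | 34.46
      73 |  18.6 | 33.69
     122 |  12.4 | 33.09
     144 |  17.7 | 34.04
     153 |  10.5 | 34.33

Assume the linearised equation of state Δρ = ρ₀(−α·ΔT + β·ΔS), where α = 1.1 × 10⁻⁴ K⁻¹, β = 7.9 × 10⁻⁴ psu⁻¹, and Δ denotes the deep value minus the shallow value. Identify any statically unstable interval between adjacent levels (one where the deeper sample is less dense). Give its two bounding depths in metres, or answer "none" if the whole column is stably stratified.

41–73 m

Evaluate Δρ/ρ₀ = −αΔT + βΔS across each adjacent pair:
  35–41 m: −αΔT+βΔS = −(1.1 × 10⁻⁴)(+2.6)+(7.9 × 10⁻⁴)(+1.03) = 5.3 × 10⁻⁴ → stable
  41–73 m: −αΔT+βΔS = −(1.1 × 10⁻⁴)(+0.2)+(7.9 × 10⁻⁴)(-0.77) = -6.3 × 10⁻⁴ → UNSTABLE
  73–122 m: −αΔT+βΔS = −(1.1 × 10⁻⁴)(-6.2)+(7.9 × 10⁻⁴)(-0.60) = 2.1 × 10⁻⁴ → stable
  122–144 m: −αΔT+βΔS = −(1.1 × 10⁻⁴)(+5.3)+(7.9 × 10⁻⁴)(+0.95) = 1.7 × 10⁻⁴ → stable
  144–153 m: −αΔT+βΔS = −(1.1 × 10⁻⁴)(-7.2)+(7.9 × 10⁻⁴)(+0.29) = 1.0 × 10⁻³ → stable
The 41–73 m interval has Δρ < 0: lighter water underlies denser water.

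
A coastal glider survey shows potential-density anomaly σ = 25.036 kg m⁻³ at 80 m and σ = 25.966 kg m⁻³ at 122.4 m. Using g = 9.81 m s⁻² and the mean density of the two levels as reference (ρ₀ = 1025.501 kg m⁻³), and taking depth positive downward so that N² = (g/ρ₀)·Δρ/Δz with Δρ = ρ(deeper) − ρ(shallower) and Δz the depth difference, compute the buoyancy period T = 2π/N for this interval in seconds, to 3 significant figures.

434 s

Δρ = 1025.966 − 1025.036 = 0.930 kg m⁻³ over Δz = 122.4 − 80 = 42.4 m.
N² = (9.81/1025.501) × (0.930/42.4) = 2.0982 × 10⁻⁴ s⁻².
N = √(2.0982 × 10⁻⁴) = 0.014485 rad s⁻¹, so T = 2π/N = 433.77 s ≈ 434 s.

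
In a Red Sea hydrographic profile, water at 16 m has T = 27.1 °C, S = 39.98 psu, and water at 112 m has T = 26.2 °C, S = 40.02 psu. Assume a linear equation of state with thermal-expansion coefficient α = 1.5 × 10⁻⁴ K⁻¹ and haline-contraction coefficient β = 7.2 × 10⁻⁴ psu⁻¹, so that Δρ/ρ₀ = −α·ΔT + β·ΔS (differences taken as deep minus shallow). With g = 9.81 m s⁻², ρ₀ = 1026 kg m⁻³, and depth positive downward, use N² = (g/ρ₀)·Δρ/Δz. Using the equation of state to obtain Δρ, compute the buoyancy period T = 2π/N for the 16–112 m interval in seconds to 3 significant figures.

ΔT = -0.9 K, ΔS = +0.04 psu (deep − shallow).
Δρ/ρ₀ = −αΔT + βΔS = 1.35 × 10⁻⁴ + 2.88 × 10⁻⁵ = 1.638 × 10⁻⁴, so Δρ ≈ 0.1681 kg m⁻³.
N² = (g/ρ₀)·Δρ/Δz = g·(Δρ/ρ₀)/Δz = 9.81 × 1.638 × 10⁻⁴ / 96 = 1.6738 × 10⁻⁵ s⁻².
N = √(1.6738 × 10⁻⁵) = 4.0912 × 10⁻³ rad s⁻¹ → T = 2π/N = 1.5358 × 10³ s ≈ 1.54 × 10³ s.

1.54 × 10³ s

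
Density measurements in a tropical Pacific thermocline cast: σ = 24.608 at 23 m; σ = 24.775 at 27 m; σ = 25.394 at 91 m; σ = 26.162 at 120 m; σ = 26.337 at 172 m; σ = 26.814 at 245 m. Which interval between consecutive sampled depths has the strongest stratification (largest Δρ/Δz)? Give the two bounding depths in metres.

23–27 m

Compute the density gradient over each adjacent pair:
  23–27 m: Δρ/Δz = 0.167/4 = 0.042 kg m⁻⁴
  27–91 m: Δρ/Δz = 0.619/64 = 9.7 × 10⁻³ kg m⁻⁴
  91–120 m: Δρ/Δz = 0.768/29 = 0.026 kg m⁻⁴
  120–172 m: Δρ/Δz = 0.175/52 = 3.4 × 10⁻³ kg m⁻⁴
  172–245 m: Δρ/Δz = 0.477/73 = 6.5 × 10⁻³ kg m⁻⁴
The largest gradient is in the 23–27 m interval — the pycnocline.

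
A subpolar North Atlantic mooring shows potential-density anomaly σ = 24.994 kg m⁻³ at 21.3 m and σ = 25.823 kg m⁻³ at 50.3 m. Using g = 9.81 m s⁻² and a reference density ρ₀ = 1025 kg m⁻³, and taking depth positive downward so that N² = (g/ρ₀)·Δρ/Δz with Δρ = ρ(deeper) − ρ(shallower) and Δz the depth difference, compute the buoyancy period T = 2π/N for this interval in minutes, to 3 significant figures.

6.33 min

Δρ = 1025.823 − 1024.994 = 0.829 kg m⁻³ over Δz = 50.3 − 21.3 = 29 m.
N² = (9.81/1025) × (0.829/29) = 2.7359 × 10⁻⁴ s⁻².
N = √(2.7359 × 10⁻⁴) = 0.016541 rad s⁻¹, so T = 2π/N = 379.86 s = 6.3310 min ≈ 6.33 min.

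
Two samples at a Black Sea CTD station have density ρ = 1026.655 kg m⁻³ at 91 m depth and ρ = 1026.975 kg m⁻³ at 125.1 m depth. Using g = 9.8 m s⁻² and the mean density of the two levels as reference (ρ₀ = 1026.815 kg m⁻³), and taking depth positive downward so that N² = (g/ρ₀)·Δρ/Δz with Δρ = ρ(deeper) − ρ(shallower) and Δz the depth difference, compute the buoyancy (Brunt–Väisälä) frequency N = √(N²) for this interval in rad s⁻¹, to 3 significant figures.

Δρ = 1026.975 − 1026.655 = 0.320 kg m⁻³ over Δz = 125.1 − 91 = 34.1 m.
N² = (9.8/1026.815) × (0.320/34.1) = 8.9563 × 10⁻⁵ s⁻².
N = √(8.9563 × 10⁻⁵) = 9.4638 × 10⁻³ rad s⁻¹ ≈ 9.46 × 10⁻³ rad s⁻¹.

9.46 × 10⁻³ rad s⁻¹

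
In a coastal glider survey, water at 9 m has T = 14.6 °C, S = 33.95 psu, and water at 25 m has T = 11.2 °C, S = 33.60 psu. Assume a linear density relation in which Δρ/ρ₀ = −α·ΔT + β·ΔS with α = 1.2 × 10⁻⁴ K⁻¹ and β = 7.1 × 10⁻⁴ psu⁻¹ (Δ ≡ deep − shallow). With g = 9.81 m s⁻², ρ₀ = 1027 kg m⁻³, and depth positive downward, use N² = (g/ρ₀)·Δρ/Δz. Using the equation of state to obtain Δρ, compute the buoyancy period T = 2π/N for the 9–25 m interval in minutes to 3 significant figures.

10.6 min

ΔT = -3.4 K, ΔS = -0.35 psu (deep − shallow).
Δρ/ρ₀ = −αΔT + βΔS = 4.08 × 10⁻⁴ − 2.485 × 10⁻⁴ = 1.595 × 10⁻⁴, so Δρ ≈ 0.1638 kg m⁻³.
N² = (g/ρ₀)·Δρ/Δz = g·(Δρ/ρ₀)/Δz = 9.81 × 1.595 × 10⁻⁴ / 16 = 9.7793 × 10⁻⁵ s⁻².
N = √(9.7793 × 10⁻⁵) = 9.8890 × 10⁻³ rad s⁻¹ → T = 2π/N = 635.37 s = 10.589 min ≈ 10.6 min.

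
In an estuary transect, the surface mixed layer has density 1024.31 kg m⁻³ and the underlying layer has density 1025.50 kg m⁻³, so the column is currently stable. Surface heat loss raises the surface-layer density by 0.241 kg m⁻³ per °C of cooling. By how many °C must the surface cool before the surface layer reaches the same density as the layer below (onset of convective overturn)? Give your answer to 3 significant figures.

Density deficit of the surface layer: 1025.50 − 1024.31 = 1.19 kg m⁻³.
Required change = 1.19 / 0.241 = 4.94 °C.

4.94 °C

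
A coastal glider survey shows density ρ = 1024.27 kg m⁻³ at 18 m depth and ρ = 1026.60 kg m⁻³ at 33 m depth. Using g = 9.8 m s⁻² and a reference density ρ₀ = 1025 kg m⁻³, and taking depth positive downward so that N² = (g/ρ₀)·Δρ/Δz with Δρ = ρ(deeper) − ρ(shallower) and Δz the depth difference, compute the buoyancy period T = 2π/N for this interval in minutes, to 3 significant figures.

Δρ = 1026.60 − 1024.27 = 2.33 kg m⁻³ over Δz = 33 − 18 = 15 m.
N² = (9.8/1025) × (2.33/15) = 1.4851 × 10⁻³ s⁻².
N = √(1.4851 × 10⁻³) = 0.038537 rad s⁻¹, so T = 2π/N = 163.04 s = 2.7173 min ≈ 2.72 min.

2.72 min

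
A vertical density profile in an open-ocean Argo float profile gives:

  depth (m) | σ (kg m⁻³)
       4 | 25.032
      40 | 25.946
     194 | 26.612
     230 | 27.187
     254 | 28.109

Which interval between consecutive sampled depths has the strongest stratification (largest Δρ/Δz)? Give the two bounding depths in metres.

Compute the density gradient over each adjacent pair:
  4–40 m: Δρ/Δz = 0.914/36 = 0.025 kg m⁻⁴
  40–194 m: Δρ/Δz = 0.666/154 = 4.3 × 10⁻³ kg m⁻⁴
  194–230 m: Δρ/Δz = 0.575/36 = 0.016 kg m⁻⁴
  230–254 m: Δρ/Δz = 0.922/24 = 0.038 kg m⁻⁴
The largest gradient is in the 230–254 m interval — the pycnocline.

230–254 m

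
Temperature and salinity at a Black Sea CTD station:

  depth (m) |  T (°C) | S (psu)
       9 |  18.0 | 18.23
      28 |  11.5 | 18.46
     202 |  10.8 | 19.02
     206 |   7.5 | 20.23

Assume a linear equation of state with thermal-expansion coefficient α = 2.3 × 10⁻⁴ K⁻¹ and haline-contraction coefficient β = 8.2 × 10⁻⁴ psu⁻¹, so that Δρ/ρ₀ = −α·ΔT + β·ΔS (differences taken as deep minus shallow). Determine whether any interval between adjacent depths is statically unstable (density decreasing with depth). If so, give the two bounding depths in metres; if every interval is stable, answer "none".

none

Evaluate Δρ/ρ₀ = −αΔT + βΔS across each adjacent pair:
  9–28 m: −αΔT+βΔS = −(2.3 × 10⁻⁴)(-6.5)+(8.2 × 10⁻⁴)(+0.23) = 1.7 × 10⁻³ → stable
  28–202 m: −αΔT+βΔS = −(2.3 × 10⁻⁴)(-0.7)+(8.2 × 10⁻⁴)(+0.56) = 6.2 × 10⁻⁴ → stable
  202–206 m: −αΔT+βΔS = −(2.3 × 10⁻⁴)(-3.3)+(8.2 × 10⁻⁴)(+1.21) = 1.8 × 10⁻³ → stable
Every interval has Δρ > 0: the column is stably stratified throughout.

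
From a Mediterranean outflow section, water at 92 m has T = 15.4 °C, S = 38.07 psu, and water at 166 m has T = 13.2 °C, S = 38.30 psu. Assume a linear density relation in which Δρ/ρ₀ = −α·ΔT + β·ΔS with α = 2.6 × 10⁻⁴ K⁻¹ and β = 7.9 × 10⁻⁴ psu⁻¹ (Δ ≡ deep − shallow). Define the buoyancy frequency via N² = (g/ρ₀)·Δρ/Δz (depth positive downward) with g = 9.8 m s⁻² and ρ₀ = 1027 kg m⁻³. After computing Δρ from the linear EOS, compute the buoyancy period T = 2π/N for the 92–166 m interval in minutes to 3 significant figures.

10.5 min

ΔT = -2.2 K, ΔS = +0.23 psu (deep − shallow).
Δρ/ρ₀ = −αΔT + βΔS = 5.72 × 10⁻⁴ + 1.817 × 10⁻⁴ = 7.537 × 10⁻⁴, so Δρ ≈ 0.7740 kg m⁻³.
N² = (g/ρ₀)·Δρ/Δz = g·(Δρ/ρ₀)/Δz = 9.8 × 7.537 × 10⁻⁴ / 74 = 9.9814 × 10⁻⁵ s⁻².
N = √(9.9814 × 10⁻⁵) = 9.9907 × 10⁻³ rad s⁻¹ → T = 2π/N = 628.90 s = 10.482 min ≈ 10.5 min.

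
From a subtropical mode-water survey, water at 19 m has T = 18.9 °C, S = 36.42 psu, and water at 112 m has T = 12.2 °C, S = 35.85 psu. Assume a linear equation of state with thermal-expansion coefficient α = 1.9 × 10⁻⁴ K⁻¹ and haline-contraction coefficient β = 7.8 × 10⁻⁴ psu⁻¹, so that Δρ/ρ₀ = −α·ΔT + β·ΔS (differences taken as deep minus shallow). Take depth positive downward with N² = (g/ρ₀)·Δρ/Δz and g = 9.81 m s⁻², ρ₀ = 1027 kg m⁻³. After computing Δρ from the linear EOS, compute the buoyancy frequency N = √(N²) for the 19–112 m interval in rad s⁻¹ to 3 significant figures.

ΔT = -6.7 K, ΔS = -0.57 psu (deep − shallow).
Δρ/ρ₀ = −αΔT + βΔS = 1.273 × 10⁻³ − 4.446 × 10⁻⁴ = 8.284 × 10⁻⁴, so Δρ ≈ 0.8508 kg m⁻³.
N² = (g/ρ₀)·Δρ/Δz = g·(Δρ/ρ₀)/Δz = 9.81 × 8.284 × 10⁻⁴ / 93 = 8.7383 × 10⁻⁵ s⁻².
N = √(8.7383 × 10⁻⁵) = 9.3479 × 10⁻³ rad s⁻¹ ≈ 9.35 × 10⁻³ rad s⁻¹.

9.35 × 10⁻³ rad s⁻¹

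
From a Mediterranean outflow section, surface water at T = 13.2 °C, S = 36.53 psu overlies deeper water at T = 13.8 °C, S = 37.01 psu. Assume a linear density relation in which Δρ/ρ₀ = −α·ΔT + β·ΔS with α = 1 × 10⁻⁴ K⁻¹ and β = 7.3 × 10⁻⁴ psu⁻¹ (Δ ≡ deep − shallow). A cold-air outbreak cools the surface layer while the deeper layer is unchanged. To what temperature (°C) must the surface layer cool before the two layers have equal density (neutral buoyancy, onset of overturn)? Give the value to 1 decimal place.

Neutral buoyancy requires Δρ = 0, i.e. −α(T_deep − T_surf′) + β(S_deep − S_surf) = 0.
T_surf′ = T_deep − (β/α)·ΔS = 13.8 − (7.3 × 10⁻⁴/1 × 10⁻⁴)·(+0.48) = 10.296 °C.
Cooling required: 13.2 − (10.296) = 2.904 °C.

10.3 °C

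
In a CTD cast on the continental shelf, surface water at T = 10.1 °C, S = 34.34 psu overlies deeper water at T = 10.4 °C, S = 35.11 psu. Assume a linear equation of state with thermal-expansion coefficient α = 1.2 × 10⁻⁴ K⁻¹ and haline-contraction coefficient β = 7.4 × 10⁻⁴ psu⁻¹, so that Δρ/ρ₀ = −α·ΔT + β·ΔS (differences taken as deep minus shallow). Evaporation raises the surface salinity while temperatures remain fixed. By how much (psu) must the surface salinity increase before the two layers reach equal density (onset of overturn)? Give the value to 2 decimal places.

0.72 psu

Neutral buoyancy requires −α(T_deep − T_surf) + β(S_deep − S_surf′) = 0.
S_surf′ = S_deep − (α/β)·ΔT = 35.11 − (1.2 × 10⁻⁴/7.4 × 10⁻⁴)·(+0.3) = 35.0614 psu.
Increase required: 35.0614 − 34.34 = 0.7214 psu.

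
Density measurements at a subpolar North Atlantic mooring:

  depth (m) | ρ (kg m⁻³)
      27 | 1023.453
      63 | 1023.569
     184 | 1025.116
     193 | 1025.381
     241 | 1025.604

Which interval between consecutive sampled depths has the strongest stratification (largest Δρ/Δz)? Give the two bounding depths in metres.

184–193 m

Compute the density gradient over each adjacent pair:
  27–63 m: Δρ/Δz = 0.116/36 = 3.2 × 10⁻³ kg m⁻⁴
  63–184 m: Δρ/Δz = 1.547/121 = 0.013 kg m⁻⁴
  184–193 m: Δρ/Δz = 0.265/9 = 0.029 kg m⁻⁴
  193–241 m: Δρ/Δz = 0.223/48 = 4.6 × 10⁻³ kg m⁻⁴
The largest gradient is in the 184–193 m interval — the pycnocline.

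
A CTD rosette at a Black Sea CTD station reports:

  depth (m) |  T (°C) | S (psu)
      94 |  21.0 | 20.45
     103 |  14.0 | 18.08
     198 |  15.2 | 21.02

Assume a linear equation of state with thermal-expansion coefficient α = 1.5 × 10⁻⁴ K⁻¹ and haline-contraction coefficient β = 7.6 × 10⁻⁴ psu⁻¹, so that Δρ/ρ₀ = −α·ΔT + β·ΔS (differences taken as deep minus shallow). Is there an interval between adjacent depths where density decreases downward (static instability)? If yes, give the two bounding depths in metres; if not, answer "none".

94–103 m

Evaluate Δρ/ρ₀ = −αΔT + βΔS across each adjacent pair:
  94–103 m: −αΔT+βΔS = −(1.5 × 10⁻⁴)(-7.0)+(7.6 × 10⁻⁴)(-2.37) = -7.5 × 10⁻⁴ → UNSTABLE
  103–198 m: −αΔT+βΔS = −(1.5 × 10⁻⁴)(+1.2)+(7.6 × 10⁻⁴)(+2.94) = 2.1 × 10⁻³ → stable
The 94–103 m interval has Δρ < 0: lighter water underlies denser water.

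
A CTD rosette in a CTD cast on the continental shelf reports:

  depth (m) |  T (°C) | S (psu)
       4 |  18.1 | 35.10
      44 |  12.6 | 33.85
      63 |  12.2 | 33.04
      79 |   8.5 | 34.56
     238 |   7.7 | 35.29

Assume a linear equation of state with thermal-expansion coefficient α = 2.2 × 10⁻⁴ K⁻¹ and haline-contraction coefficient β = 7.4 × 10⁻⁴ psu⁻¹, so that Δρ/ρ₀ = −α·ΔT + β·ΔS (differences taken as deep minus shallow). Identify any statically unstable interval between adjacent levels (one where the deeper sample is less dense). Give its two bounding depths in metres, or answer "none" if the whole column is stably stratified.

44–63 m

Evaluate Δρ/ρ₀ = −αΔT + βΔS across each adjacent pair:
  4–44 m: −αΔT+βΔS = −(2.2 × 10⁻⁴)(-5.5)+(7.4 × 10⁻⁴)(-1.25) = 2.9 × 10⁻⁴ → stable
  44–63 m: −αΔT+βΔS = −(2.2 × 10⁻⁴)(-0.4)+(7.4 × 10⁻⁴)(-0.81) = -5.1 × 10⁻⁴ → UNSTABLE
  63–79 m: −αΔT+βΔS = −(2.2 × 10⁻⁴)(-3.7)+(7.4 × 10⁻⁴)(+1.52) = 1.9 × 10⁻³ → stable
  79–238 m: −αΔT+βΔS = −(2.2 × 10⁻⁴)(-0.8)+(7.4 × 10⁻⁴)(+0.73) = 7.2 × 10⁻⁴ → stable
The 44–63 m interval has Δρ < 0: lighter water underlies denser water.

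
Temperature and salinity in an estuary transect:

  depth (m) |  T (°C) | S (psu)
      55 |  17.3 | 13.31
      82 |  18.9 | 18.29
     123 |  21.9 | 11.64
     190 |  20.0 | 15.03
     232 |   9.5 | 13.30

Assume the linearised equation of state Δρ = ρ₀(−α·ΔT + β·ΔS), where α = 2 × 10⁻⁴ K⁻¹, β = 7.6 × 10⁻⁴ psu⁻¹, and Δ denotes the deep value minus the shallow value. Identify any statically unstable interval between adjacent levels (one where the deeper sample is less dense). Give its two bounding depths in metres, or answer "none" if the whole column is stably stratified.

82–123 m

Evaluate Δρ/ρ₀ = −αΔT + βΔS across each adjacent pair:
  55–82 m: −αΔT+βΔS = −(2 × 10⁻⁴)(+1.6)+(7.6 × 10⁻⁴)(+4.98) = 3.5 × 10⁻³ → stable
  82–123 m: −αΔT+βΔS = −(2 × 10⁻⁴)(+3.0)+(7.6 × 10⁻⁴)(-6.65) = -5.7 × 10⁻³ → UNSTABLE
  123–190 m: −αΔT+βΔS = −(2 × 10⁻⁴)(-1.9)+(7.6 × 10⁻⁴)(+3.39) = 3.0 × 10⁻³ → stable
  190–232 m: −αΔT+βΔS = −(2 × 10⁻⁴)(-10.5)+(7.6 × 10⁻⁴)(-1.73) = 7.9 × 10⁻⁴ → stable
The 82–123 m interval has Δρ < 0: lighter water underlies denser water.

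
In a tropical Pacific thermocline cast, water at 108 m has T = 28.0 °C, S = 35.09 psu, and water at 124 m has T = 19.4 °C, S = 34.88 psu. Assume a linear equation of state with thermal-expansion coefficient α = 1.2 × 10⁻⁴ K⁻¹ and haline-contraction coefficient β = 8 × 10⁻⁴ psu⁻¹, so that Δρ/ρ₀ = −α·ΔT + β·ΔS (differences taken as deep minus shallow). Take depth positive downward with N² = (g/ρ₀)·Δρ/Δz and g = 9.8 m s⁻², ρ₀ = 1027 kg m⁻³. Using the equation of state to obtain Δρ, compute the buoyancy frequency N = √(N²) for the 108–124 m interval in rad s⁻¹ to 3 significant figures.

0.0230 rad s⁻¹

ΔT = -8.6 K, ΔS = -0.21 psu (deep − shallow).
Δρ/ρ₀ = −αΔT + βΔS = 1.032 × 10⁻³ − 1.68 × 10⁻⁴ = 8.64 × 10⁻⁴, so Δρ ≈ 0.8873 kg m⁻³.
N² = (g/ρ₀)·Δρ/Δz = g·(Δρ/ρ₀)/Δz = 9.8 × 8.64 × 10⁻⁴ / 16 = 5.2920 × 10⁻⁴ s⁻².
N = √(5.2920 × 10⁻⁴) = 0.023004 rad s⁻¹ ≈ 0.0230 rad s⁻¹.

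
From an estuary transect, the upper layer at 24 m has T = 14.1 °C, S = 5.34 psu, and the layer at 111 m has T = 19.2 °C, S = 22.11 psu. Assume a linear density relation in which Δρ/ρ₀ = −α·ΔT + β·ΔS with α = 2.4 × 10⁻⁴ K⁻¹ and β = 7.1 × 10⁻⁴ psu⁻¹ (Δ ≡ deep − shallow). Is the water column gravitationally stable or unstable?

stable

ΔT = 19.2 − 14.1 = +5.1 K and ΔS = 22.11 − 5.34 = +16.77 psu (deep − shallow).
−αΔT = -1.224 × 10⁻³; βΔS = 0.0119067; sum Δρ/ρ₀ = 0.0106827.
Δρ/ρ₀ > 0, so Δρ > 0: deeper water is denser → statically stable.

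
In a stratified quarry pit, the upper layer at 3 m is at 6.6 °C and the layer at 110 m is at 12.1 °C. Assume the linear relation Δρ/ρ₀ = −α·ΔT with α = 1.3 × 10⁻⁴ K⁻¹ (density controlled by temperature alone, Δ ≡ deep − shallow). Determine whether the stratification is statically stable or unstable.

unstable

ΔT = 12.1 − 6.6 = +5.5 K, so Δρ/ρ₀ = −αΔT = -7.15 × 10⁻⁴.
Δρ/ρ₀ < 0, so Δρ < 0: deeper water is lighter → statically unstable; the column would overturn.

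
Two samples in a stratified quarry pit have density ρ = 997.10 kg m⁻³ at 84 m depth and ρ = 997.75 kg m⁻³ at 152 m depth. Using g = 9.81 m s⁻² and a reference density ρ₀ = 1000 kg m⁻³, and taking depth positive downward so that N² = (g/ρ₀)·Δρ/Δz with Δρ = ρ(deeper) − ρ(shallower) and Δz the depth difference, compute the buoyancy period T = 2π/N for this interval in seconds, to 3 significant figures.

649 s

Δρ = 997.75 − 997.10 = 0.65 kg m⁻³ over Δz = 152 − 84 = 68 m.
N² = (9.81/1000) × (0.65/68) = 9.3772 × 10⁻⁵ s⁻².
N = √(9.3772 × 10⁻⁵) = 9.6836 × 10⁻³ rad s⁻¹, so T = 2π/N = 648.85 s ≈ 649 s.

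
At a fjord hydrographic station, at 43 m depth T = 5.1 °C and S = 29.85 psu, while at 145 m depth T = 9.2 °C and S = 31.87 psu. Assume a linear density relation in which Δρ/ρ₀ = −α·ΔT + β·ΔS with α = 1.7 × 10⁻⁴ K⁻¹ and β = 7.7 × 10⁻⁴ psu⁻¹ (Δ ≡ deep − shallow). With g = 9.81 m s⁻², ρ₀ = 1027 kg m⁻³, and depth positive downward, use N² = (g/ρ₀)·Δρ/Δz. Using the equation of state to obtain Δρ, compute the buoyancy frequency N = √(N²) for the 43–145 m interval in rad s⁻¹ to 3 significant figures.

9.09 × 10⁻³ rad s⁻¹

ΔT = +4.1 K, ΔS = +2.02 psu (deep − shallow).
Δρ/ρ₀ = −αΔT + βΔS = -6.97 × 10⁻⁴ + 1.5554 × 10⁻³ = 8.584 × 10⁻⁴, so Δρ ≈ 0.8816 kg m⁻³.
N² = (g/ρ₀)·Δρ/Δz = g·(Δρ/ρ₀)/Δz = 9.81 × 8.584 × 10⁻⁴ / 102 = 8.2558 × 10⁻⁵ s⁻².
N = √(8.2558 × 10⁻⁵) = 9.0861 × 10⁻³ rad s⁻¹ ≈ 9.09 × 10⁻³ rad s⁻¹.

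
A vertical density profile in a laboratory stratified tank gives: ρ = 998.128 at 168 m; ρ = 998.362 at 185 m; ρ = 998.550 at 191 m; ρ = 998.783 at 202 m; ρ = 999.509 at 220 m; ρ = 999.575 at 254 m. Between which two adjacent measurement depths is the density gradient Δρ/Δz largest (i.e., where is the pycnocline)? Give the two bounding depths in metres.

Compute the density gradient over each adjacent pair:
  168–185 m: Δρ/Δz = 0.234/17 = 0.014 kg m⁻⁴
  185–191 m: Δρ/Δz = 0.188/6 = 0.031 kg m⁻⁴
  191–202 m: Δρ/Δz = 0.233/11 = 0.021 kg m⁻⁴
  202–220 m: Δρ/Δz = 0.726/18 = 0.040 kg m⁻⁴
  220–254 m: Δρ/Δz = 0.066/34 = 1.9 × 10⁻³ kg m⁻⁴
The largest gradient is in the 202–220 m interval — the pycnocline.

202–220 m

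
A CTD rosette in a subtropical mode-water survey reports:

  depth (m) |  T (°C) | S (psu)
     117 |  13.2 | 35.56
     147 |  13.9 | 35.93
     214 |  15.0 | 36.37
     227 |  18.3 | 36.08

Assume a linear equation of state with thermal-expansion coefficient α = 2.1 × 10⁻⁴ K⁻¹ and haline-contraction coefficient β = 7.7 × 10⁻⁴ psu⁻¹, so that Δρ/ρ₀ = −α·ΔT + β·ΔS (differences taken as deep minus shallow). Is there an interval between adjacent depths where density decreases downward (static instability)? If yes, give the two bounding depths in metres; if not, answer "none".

Evaluate Δρ/ρ₀ = −αΔT + βΔS across each adjacent pair:
  117–147 m: −αΔT+βΔS = −(2.1 × 10⁻⁴)(+0.7)+(7.7 × 10⁻⁴)(+0.37) = 1.4 × 10⁻⁴ → stable
  147–214 m: −αΔT+βΔS = −(2.1 × 10⁻⁴)(+1.1)+(7.7 × 10⁻⁴)(+0.44) = 1.1 × 10⁻⁴ → stable
  214–227 m: −αΔT+βΔS = −(2.1 × 10⁻⁴)(+3.3)+(7.7 × 10⁻⁴)(-0.29) = -9.2 × 10⁻⁴ → UNSTABLE
The 214–227 m interval has Δρ < 0: lighter water underlies denser water.

214–227 m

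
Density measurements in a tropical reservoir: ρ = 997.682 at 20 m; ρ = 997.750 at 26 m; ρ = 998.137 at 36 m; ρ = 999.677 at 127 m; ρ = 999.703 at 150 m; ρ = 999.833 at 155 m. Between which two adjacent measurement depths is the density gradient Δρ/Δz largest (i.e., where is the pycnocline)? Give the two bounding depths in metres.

26–36 m

Compute the density gradient over each adjacent pair:
  20–26 m: Δρ/Δz = 0.068/6 = 0.011 kg m⁻⁴
  26–36 m: Δρ/Δz = 0.387/10 = 0.039 kg m⁻⁴
  36–127 m: Δρ/Δz = 1.540/91 = 0.017 kg m⁻⁴
  127–150 m: Δρ/Δz = 0.026/23 = 1.1 × 10⁻³ kg m⁻⁴
  150–155 m: Δρ/Δz = 0.130/5 = 0.026 kg m⁻⁴
The largest gradient is in the 26–36 m interval — the pycnocline.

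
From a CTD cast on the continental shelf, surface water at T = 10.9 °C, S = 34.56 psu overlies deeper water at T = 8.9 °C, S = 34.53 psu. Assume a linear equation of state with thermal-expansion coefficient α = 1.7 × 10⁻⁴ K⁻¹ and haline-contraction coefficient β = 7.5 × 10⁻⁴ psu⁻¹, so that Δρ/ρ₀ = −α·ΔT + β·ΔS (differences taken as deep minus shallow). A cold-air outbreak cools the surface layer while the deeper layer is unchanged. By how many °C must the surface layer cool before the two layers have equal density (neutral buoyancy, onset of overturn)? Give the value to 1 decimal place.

1.9 °C

Neutral buoyancy requires Δρ = 0, i.e. −α(T_deep − T_surf′) + β(S_deep − S_surf) = 0.
T_surf′ = T_deep − (β/α)·ΔS = 8.9 − (7.5 × 10⁻⁴/1.7 × 10⁻⁴)·(-0.03) = 9.032 °C.
Cooling required: 10.9 − (9.032) = 1.868 °C.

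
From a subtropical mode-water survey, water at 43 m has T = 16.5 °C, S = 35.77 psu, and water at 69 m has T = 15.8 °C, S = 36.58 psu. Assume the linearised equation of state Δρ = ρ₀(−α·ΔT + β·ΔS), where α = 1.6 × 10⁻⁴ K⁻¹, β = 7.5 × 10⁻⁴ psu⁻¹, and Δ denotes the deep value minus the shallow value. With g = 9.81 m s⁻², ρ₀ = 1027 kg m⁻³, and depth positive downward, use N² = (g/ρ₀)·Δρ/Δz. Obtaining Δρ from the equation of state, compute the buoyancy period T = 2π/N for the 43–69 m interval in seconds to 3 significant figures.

ΔT = -0.7 K, ΔS = +0.81 psu (deep − shallow).
Δρ/ρ₀ = −αΔT + βΔS = 1.12 × 10⁻⁴ + 6.075 × 10⁻⁴ = 7.195 × 10⁻⁴, so Δρ ≈ 0.7389 kg m⁻³.
N² = (g/ρ₀)·Δρ/Δz = g·(Δρ/ρ₀)/Δz = 9.81 × 7.195 × 10⁻⁴ / 26 = 2.7147 × 10⁻⁴ s⁻².
N = √(2.7147 × 10⁻⁴) = 0.016476 rad s⁻¹ → T = 2π/N = 381.35 s ≈ 381 s.

381 s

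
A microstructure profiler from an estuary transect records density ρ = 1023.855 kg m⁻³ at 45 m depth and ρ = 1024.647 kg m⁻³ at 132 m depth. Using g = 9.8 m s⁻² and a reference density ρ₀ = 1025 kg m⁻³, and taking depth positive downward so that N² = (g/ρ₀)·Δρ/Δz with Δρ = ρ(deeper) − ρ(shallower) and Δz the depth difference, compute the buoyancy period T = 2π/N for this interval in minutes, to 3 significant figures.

11.2 min

Δρ = 1024.647 − 1023.855 = 0.792 kg m⁻³ over Δz = 132 − 45 = 87 m.
N² = (9.8/1025) × (0.792/87) = 8.7038 × 10⁻⁵ s⁻².
N = √(8.7038 × 10⁻⁵) = 9.3294 × 10⁻³ rad s⁻¹, so T = 2π/N = 673.48 s = 11.225 min ≈ 11.2 min.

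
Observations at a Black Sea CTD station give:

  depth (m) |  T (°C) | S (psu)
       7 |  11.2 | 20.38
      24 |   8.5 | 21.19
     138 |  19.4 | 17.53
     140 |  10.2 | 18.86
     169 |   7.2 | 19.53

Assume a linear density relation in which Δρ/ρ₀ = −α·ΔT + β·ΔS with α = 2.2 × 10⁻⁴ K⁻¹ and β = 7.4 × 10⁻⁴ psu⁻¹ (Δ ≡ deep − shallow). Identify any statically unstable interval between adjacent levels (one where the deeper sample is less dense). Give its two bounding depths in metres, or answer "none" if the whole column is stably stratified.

Evaluate Δρ/ρ₀ = −αΔT + βΔS across each adjacent pair:
  7–24 m: −αΔT+βΔS = −(2.2 × 10⁻⁴)(-2.7)+(7.4 × 10⁻⁴)(+0.81) = 1.2 × 10⁻³ → stable
  24–138 m: −αΔT+βΔS = −(2.2 × 10⁻⁴)(+10.9)+(7.4 × 10⁻⁴)(-3.66) = -5.1 × 10⁻³ → UNSTABLE
  138–140 m: −αΔT+βΔS = −(2.2 × 10⁻⁴)(-9.2)+(7.4 × 10⁻⁴)(+1.33) = 3.0 × 10⁻³ → stable
  140–169 m: −αΔT+βΔS = −(2.2 × 10⁻⁴)(-3.0)+(7.4 × 10⁻⁴)(+0.67) = 1.2 × 10⁻³ → stable
The 24–138 m interval has Δρ < 0: lighter water underlies denser water.

24–138 m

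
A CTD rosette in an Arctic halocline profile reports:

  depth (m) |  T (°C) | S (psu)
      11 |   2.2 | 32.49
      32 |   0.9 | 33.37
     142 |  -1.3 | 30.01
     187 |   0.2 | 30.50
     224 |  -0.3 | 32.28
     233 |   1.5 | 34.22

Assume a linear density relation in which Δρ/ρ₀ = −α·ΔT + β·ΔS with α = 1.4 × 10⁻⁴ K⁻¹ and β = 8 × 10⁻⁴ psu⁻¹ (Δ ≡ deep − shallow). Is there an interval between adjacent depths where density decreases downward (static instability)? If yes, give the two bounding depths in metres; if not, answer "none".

32–142 m

Evaluate Δρ/ρ₀ = −αΔT + βΔS across each adjacent pair:
  11–32 m: −αΔT+βΔS = −(1.4 × 10⁻⁴)(-1.3)+(8 × 10⁻⁴)(+0.88) = 8.9 × 10⁻⁴ → stable
  32–142 m: −αΔT+βΔS = −(1.4 × 10⁻⁴)(-2.2)+(8 × 10⁻⁴)(-3.36) = -2.4 × 10⁻³ → UNSTABLE
  142–187 m: −αΔT+βΔS = −(1.4 × 10⁻⁴)(+1.5)+(8 × 10⁻⁴)(+0.49) = 1.8 × 10⁻⁴ → stable
  187–224 m: −αΔT+βΔS = −(1.4 × 10⁻⁴)(-0.5)+(8 × 10⁻⁴)(+1.78) = 1.5 × 10⁻³ → stable
  224–233 m: −αΔT+βΔS = −(1.4 × 10⁻⁴)(+1.8)+(8 × 10⁻⁴)(+1.94) = 1.3 × 10⁻³ → stable
The 32–142 m interval has Δρ < 0: lighter water underlies denser water.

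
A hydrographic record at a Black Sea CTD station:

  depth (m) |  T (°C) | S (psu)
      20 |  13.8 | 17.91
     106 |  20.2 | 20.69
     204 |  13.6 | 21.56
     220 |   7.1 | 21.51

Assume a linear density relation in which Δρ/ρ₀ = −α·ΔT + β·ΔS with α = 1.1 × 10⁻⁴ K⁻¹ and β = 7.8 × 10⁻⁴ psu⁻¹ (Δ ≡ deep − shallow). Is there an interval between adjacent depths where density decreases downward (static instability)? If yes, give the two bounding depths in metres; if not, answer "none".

Evaluate Δρ/ρ₀ = −αΔT + βΔS across each adjacent pair:
  20–106 m: −αΔT+βΔS = −(1.1 × 10⁻⁴)(+6.4)+(7.8 × 10⁻⁴)(+2.78) = 1.5 × 10⁻³ → stable
  106–204 m: −αΔT+βΔS = −(1.1 × 10⁻⁴)(-6.6)+(7.8 × 10⁻⁴)(+0.87) = 1.4 × 10⁻³ → stable
  204–220 m: −αΔT+βΔS = −(1.1 × 10⁻⁴)(-6.5)+(7.8 × 10⁻⁴)(-0.05) = 6.8 × 10⁻⁴ → stable
Every interval has Δρ > 0: the column is stably stratified throughout.

none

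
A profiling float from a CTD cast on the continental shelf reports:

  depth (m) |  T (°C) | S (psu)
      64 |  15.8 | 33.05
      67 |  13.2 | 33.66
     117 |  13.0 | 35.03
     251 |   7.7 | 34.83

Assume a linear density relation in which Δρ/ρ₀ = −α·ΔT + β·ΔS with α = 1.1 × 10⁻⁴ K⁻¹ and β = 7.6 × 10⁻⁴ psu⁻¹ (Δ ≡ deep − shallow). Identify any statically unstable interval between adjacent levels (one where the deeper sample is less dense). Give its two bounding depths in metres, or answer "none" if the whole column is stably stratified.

Evaluate Δρ/ρ₀ = −αΔT + βΔS across each adjacent pair:
  64–67 m: −αΔT+βΔS = −(1.1 × 10⁻⁴)(-2.6)+(7.6 × 10⁻⁴)(+0.61) = 7.5 × 10⁻⁴ → stable
  67–117 m: −αΔT+βΔS = −(1.1 × 10⁻⁴)(-0.2)+(7.6 × 10⁻⁴)(+1.37) = 1.1 × 10⁻³ → stable
  117–251 m: −αΔT+βΔS = −(1.1 × 10⁻⁴)(-5.3)+(7.6 × 10⁻⁴)(-0.20) = 4.3 × 10⁻⁴ → stable
Every interval has Δρ > 0: the column is stably stratified throughout.

none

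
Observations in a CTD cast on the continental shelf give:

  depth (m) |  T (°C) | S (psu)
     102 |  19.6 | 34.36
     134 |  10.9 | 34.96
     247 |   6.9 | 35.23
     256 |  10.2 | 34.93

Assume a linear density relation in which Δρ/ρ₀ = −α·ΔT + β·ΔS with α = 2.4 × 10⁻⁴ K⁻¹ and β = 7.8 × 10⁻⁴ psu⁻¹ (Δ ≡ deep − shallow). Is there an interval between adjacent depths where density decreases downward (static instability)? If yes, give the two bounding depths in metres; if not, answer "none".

247–256 m

Evaluate Δρ/ρ₀ = −αΔT + βΔS across each adjacent pair:
  102–134 m: −αΔT+βΔS = −(2.4 × 10⁻⁴)(-8.7)+(7.8 × 10⁻⁴)(+0.60) = 2.6 × 10⁻³ → stable
  134–247 m: −αΔT+βΔS = −(2.4 × 10⁻⁴)(-4.0)+(7.8 × 10⁻⁴)(+0.27) = 1.2 × 10⁻³ → stable
  247–256 m: −αΔT+βΔS = −(2.4 × 10⁻⁴)(+3.3)+(7.8 × 10⁻⁴)(-0.30) = -1.0 × 10⁻³ → UNSTABLE
The 247–256 m interval has Δρ < 0: lighter water underlies denser water.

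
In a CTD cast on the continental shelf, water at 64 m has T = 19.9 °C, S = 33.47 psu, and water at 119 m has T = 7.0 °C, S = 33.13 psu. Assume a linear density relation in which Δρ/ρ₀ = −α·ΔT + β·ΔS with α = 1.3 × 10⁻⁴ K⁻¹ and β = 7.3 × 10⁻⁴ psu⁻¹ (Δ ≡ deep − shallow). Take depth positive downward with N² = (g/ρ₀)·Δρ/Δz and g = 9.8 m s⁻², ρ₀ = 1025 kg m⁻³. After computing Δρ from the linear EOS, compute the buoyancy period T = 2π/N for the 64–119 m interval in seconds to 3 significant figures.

ΔT = -12.9 K, ΔS = -0.34 psu (deep − shallow).
Δρ/ρ₀ = −αΔT + βΔS = 1.677 × 10⁻³ − 2.482 × 10⁻⁴ = 1.4288 × 10⁻³, so Δρ ≈ 1.465 kg m⁻³.
N² = (g/ρ₀)·Δρ/Δz = g·(Δρ/ρ₀)/Δz = 9.8 × 1.4288 × 10⁻³ / 55 = 2.5459 × 10⁻⁴ s⁻².
N = √(2.5459 × 10⁻⁴) = 0.015956 rad s⁻¹ → T = 2π/N = 393.78 s ≈ 394 s.

394 s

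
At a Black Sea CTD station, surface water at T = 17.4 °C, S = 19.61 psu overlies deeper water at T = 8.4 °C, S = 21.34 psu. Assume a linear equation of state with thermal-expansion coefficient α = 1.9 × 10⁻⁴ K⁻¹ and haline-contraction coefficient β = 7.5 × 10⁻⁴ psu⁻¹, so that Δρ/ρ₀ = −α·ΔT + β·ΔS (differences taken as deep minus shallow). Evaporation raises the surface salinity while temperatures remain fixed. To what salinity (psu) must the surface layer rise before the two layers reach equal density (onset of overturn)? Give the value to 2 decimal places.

23.62 psu

Neutral buoyancy requires −α(T_deep − T_surf) + β(S_deep − S_surf′) = 0.
S_surf′ = S_deep − (α/β)·ΔT = 21.34 − (1.9 × 10⁻⁴/7.5 × 10⁻⁴)·(-9.0) = 23.6200 psu.
Increase required: 23.6200 − 19.61 = 4.0100 psu.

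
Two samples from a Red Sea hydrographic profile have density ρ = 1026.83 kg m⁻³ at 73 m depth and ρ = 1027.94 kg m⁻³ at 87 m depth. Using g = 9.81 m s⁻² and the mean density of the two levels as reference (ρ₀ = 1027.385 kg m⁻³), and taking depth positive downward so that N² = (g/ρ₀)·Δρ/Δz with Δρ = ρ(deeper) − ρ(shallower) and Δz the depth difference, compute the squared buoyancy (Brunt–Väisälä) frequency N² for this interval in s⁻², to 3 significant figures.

Δρ = 1027.94 − 1026.83 = 1.11 kg m⁻³ over Δz = 87 − 73 = 14 m.
N² = (9.81/1027.385) × (1.11/14) = 7.5706 × 10⁻⁴ s⁻² ≈ 7.57 × 10⁻⁴ s⁻².

7.57 × 10⁻⁴ s⁻²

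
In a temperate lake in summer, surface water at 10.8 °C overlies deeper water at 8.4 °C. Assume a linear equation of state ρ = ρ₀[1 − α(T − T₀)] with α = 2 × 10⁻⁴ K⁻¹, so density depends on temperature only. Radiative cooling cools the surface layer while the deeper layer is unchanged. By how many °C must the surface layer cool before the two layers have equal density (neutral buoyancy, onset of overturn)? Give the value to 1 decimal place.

With temperature the only control, equal density requires T_surf′ = T_deep.
T_surf′ = 8.4 °C.
Cooling required: 10.8 − 8.4 = 2.4 °C.

2.4 °C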